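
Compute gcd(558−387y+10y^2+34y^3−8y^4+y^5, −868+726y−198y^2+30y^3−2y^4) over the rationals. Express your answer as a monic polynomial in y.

−62+43y−8y^2+y^3

By polynomial division,
  y^5−8y^4+34y^3+10y^2−387y+558 = (−(1/2)y−7/2)(−2y^4+30y^3−198y^2+726y−868) + (40y^3−320y^2+1720y−2480)
  −2y^4+30y^3−198y^2+726y−868 = (−(1/20)y+7/20)(40y^3−320y^2+1720y−2480) + (0)
Last nonzero remainder: 40y^3−320y^2+1720y−2480. Dividing through by 40 gives the monic gcd y^3−8y^2+43y−62.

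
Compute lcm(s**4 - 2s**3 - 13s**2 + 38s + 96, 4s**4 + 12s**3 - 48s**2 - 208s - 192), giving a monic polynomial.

s**6 - 4s**5 - 17s**4 + 80s**3 + 124s**2 - 496s - 768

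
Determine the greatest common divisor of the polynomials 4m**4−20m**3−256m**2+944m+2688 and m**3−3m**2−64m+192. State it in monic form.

Repeated division with remainder:
  4m**4−20m**3−256m**2+944m+2688 = (4m−8)(m**3−3m**2−64m+192) + (−24m**2−336m+4224)
  m**3−3m**2−64m+192 = (−(1/24)m+17/24)(−24m**2−336m+4224) + (350m−2800)
  −24m**2−336m+4224 = (−(12/175)m−264/175)(350m−2800) + (0)
Last nonzero remainder: 350m−2800. Dividing through by 350 gives the monic gcd m−8.

m−8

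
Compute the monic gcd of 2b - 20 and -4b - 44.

1

Repeated division with remainder:
  2b - 20 = (-1/2)(-4b - 44) + (-42)
  -4b - 44 = ((2/21)b + 22/21)(-42) + (0)
The last nonzero remainder is the constant -42, so the polynomials are coprime and gcd = 1.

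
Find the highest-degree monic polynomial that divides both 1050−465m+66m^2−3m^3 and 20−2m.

−10+m

Apply the Euclidean algorithm:
  −3m^3+66m^2−465m+1050 = ((3/2)m^2−18m+105/2)(−2m+20) + (0)
Last nonzero remainder: −2m+20. Dividing through by −2 gives the monic gcd m−10.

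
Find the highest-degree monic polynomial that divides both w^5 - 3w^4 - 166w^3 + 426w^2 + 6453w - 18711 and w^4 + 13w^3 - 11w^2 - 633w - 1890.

w^2 + 2w - 63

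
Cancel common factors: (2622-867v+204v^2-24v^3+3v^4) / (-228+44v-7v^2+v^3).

By polynomial division,
  3v^4-24v^3+204v^2-867v+2622 = (3v-3)(v^3-7v^2+44v-228) + (51v^2-51v+1938)
  v^3-7v^2+44v-228 = ((1/51)v-2/17)(51v^2-51v+1938) + (0)
Last nonzero remainder: 51v^2-51v+1938. Dividing through by 51 gives the monic gcd v^2-v+38.
Cancel v^2-v+38 from numerator and denominator to get the reduced form.

(69-21v+3v^2)/(-6+v)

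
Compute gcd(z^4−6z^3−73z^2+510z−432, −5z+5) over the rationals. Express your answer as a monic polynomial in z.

Euclidean algorithm in ℚ[z]:
  z^4−6z^3−73z^2+510z−432 = (−(1/5)z^3+z^2+(78/5)z−432/5)(−5z+5) + (0)
Last nonzero remainder: −5z+5. Dividing through by −5 gives the monic gcd z−1.

z−1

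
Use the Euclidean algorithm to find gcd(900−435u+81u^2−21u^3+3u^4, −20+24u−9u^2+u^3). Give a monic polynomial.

−5+u

Apply the Euclidean algorithm:
  3u^4−21u^3+81u^2−435u+900 = (3u+6)(u^3−9u^2+24u−20) + (63u^2−519u+1020)
  u^3−9u^2+24u−20 = ((1/63)u−16/1323)(63u^2−519u+1020) + ((676/441)u−3380/441)
  63u^2−519u+1020 = ((27783/676)u−22491/169)((676/441)u−3380/441) + (0)
Last nonzero remainder: (676/441)u−3380/441. Dividing through by 676/441 gives the monic gcd u−5.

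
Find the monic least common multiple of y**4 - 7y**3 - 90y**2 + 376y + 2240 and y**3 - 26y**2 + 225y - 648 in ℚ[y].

Apply the Euclidean algorithm:
  y**4 - 7y**3 - 90y**2 + 376y + 2240 = (y + 19)(y**3 - 26y**2 + 225y - 648) + (179y**2 - 3251y + 14552)
  y**3 - 26y**2 + 225y - 648 = ((1/179)y - 1403/32041)(179y**2 - 3251y + 14552) + ((43264/32041)y - 346112/32041)
  179y**2 - 3251y + 14552 = ((5735339/43264)y - 58282579/43264)((43264/32041)y - 346112/32041) + (0)
Last nonzero remainder: (43264/32041)y - 346112/32041. Dividing through by 43264/32041 gives the monic gcd y - 8.
Then lcm(f, g) = f·g / gcd(f, g); expanding and making the result monic gives the answer.

y**6 - 25y**5 + 117y**4 + 1429y**3 - 11818y**2 - 9864y + 181440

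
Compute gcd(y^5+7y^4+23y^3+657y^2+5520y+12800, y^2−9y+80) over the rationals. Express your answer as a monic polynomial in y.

Repeated division with remainder:
  y^5+7y^4+23y^3+657y^2+5520y+12800 = (y^3+16y^2+87y+160)(y^2−9y+80) + (0)
The last nonzero remainder y^2−9y+80 is already monic.

y^2−9y+80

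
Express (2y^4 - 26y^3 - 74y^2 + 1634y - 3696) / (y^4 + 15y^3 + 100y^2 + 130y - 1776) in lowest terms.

By polynomial division,
  2y^4 - 26y^3 - 74y^2 + 1634y - 3696 = (2)(y^4 + 15y^3 + 100y^2 + 130y - 1776) + (-56y^3 - 274y^2 + 1374y - 144)
  y^4 + 15y^3 + 100y^2 + 130y - 1776 = (-(1/56)y - 283/1568)(-56y^3 - 274y^2 + 1374y - 144) + ((58865/784)y^2 + (294325/784)y - 176595/98)
  -56y^3 - 274y^2 + 1374y - 144 = (-(43904/58865)y + 4704/58865)((58865/784)y^2 + (294325/784)y - 176595/98) + (0)
Last nonzero remainder: (58865/784)y^2 + (294325/784)y - 176595/98. Dividing through by 58865/784 gives the monic gcd y^2 + 5y - 24.
Cancel y^2 + 5y - 24 from numerator and denominator to get the reduced form.

(2y^2 - 36y + 154)/(y^2 + 10y + 74)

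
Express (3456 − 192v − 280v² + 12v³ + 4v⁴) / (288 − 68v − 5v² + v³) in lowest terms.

By polynomial division,
  4v⁴ + 12v³ − 280v² − 192v + 3456 = (4v + 32)(v³ − 5v² − 68v + 288) + (152v² + 832v − 5760)
  v³ − 5v² − 68v + 288 = ((1/152)v − 199/2888)(152v² + 832v − 5760) + ((9828/361)v − 39312/361)
  152v² + 832v − 5760 = ((13718/2457)v + 14440/273)((9828/361)v − 39312/361) + (0)
Last nonzero remainder: (9828/361)v − 39312/361. Dividing through by 9828/361 gives the monic gcd v − 4.
Cancel v − 4 from numerator and denominator to get the reduced form.

(−864 − 168v + 28v² + 4v³)/(−72 − v + v²)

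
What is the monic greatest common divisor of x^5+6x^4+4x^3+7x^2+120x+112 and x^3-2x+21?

Apply the Euclidean algorithm:
  x^5+6x^4+4x^3+7x^2+120x+112 = (x^2+6x+6)(x^3-2x+21) + (-2x^2+6x-14)
  x^3-2x+21 = (-(1/2)x-3/2)(-2x^2+6x-14) + (0)
Last nonzero remainder: -2x^2+6x-14. Dividing through by -2 gives the monic gcd x^2-3x+7.

x^2-3x+7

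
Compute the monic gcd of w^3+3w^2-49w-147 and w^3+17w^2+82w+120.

Repeated division with remainder:
  w^3+3w^2-49w-147 = (w^3+17w^2+82w+120) + (-14w^2-131w-267)
  w^3+17w^2+82w+120 = (-(1/14)w-107/196)(-14w^2-131w-267) + (-(1683/196)w-5049/196)
  -14w^2-131w-267 = ((2744/1683)w+17444/1683)(-(1683/196)w-5049/196) + (0)
Last nonzero remainder: -(1683/196)w-5049/196. Dividing through by -1683/196 gives the monic gcd w+3.

w+3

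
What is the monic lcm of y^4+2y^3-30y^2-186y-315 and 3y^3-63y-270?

y^5-4y^4-42y^3-6y^2+801y+1890

Repeated division with remainder:
  y^4+2y^3-30y^2-186y-315 = ((1/3)y+2/3)(3y^3-63y-270) + (-9y^2-54y-135)
  3y^3-63y-270 = (-(1/3)y+2)(-9y^2-54y-135) + (0)
Last nonzero remainder: -9y^2-54y-135. Dividing through by -9 gives the monic gcd y^2+6y+15.
Then lcm(f, g) = f·g / gcd(f, g); expanding and making the result monic gives the answer.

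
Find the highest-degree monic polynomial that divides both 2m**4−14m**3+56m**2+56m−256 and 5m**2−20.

m**2−4

By polynomial division,
  2m**4−14m**3+56m**2+56m−256 = ((2/5)m**2−(14/5)m+64/5)(5m**2−20) + (0)
Last nonzero remainder: 5m**2−20. Dividing through by 5 gives the monic gcd m**2−4.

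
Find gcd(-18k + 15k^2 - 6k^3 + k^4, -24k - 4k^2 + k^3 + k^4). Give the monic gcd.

-3k + k^2

Euclidean algorithm in ℚ[k]:
  k^4 - 6k^3 + 15k^2 - 18k = (k^4 + k^3 - 4k^2 - 24k) + (-7k^3 + 19k^2 + 6k)
  k^4 + k^3 - 4k^2 - 24k = (-(1/7)k - 26/49)(-7k^3 + 19k^2 + 6k) + ((340/49)k^2 - (1020/49)k)
  -7k^3 + 19k^2 + 6k = (-(343/340)k - 49/170)((340/49)k^2 - (1020/49)k) + (0)
Last nonzero remainder: (340/49)k^2 - (1020/49)k. Dividing through by 340/49 gives the monic gcd k^2 - 3k.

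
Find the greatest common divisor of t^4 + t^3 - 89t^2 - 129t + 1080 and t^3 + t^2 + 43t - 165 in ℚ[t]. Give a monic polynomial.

Euclidean algorithm in ℚ[t]:
  t^4 + t^3 - 89t^2 - 129t + 1080 = (t)(t^3 + t^2 + 43t - 165) + (-132t^2 + 36t + 1080)
  t^3 + t^2 + 43t - 165 = (-(1/132)t - 7/726)(-132t^2 + 36t + 1080) + ((6235/121)t - 18705/121)
  -132t^2 + 36t + 1080 = (-(15972/6235)t - 8712/1247)((6235/121)t - 18705/121) + (0)
Last nonzero remainder: (6235/121)t - 18705/121. Dividing through by 6235/121 gives the monic gcd t - 3.

t - 3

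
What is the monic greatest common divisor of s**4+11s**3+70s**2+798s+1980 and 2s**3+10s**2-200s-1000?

Apply the Euclidean algorithm:
  s**4+11s**3+70s**2+798s+1980 = ((1/2)s+3)(2s**3+10s**2-200s-1000) + (140s**2+1898s+4980)
  2s**3+10s**2-200s-1000 = ((1/70)s-599/4900)(140s**2+1898s+4980) + (-(95849/2450)s-95849/245)
  140s**2+1898s+4980 = (-(343000/95849)s-1220100/95849)(-(95849/2450)s-95849/245) + (0)
Last nonzero remainder: -(95849/2450)s-95849/245. Dividing through by -95849/2450 gives the monic gcd s+10.

s+10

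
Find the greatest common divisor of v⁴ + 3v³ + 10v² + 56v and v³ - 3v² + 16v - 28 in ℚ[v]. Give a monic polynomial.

v² - v + 14

By polynomial division,
  v⁴ + 3v³ + 10v² + 56v = (v + 6)(v³ - 3v² + 16v - 28) + (12v² - 12v + 168)
  v³ - 3v² + 16v - 28 = ((1/12)v - 1/6)(12v² - 12v + 168) + (0)
Last nonzero remainder: 12v² - 12v + 168. Dividing through by 12 gives the monic gcd v² - v + 14.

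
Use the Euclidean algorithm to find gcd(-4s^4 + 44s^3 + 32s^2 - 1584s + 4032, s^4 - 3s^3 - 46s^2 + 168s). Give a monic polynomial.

s^2 - 10s + 24

By polynomial division,
  -4s^4 + 44s^3 + 32s^2 - 1584s + 4032 = (-4)(s^4 - 3s^3 - 46s^2 + 168s) + (32s^3 - 152s^2 - 912s + 4032)
  s^4 - 3s^3 - 46s^2 + 168s = ((1/32)s + 7/128)(32s^3 - 152s^2 - 912s + 4032) + (-(147/16)s^2 + (735/8)s - 441/2)
  32s^3 - 152s^2 - 912s + 4032 = (-(512/147)s - 128/7)(-(147/16)s^2 + (735/8)s - 441/2) + (0)
Last nonzero remainder: -(147/16)s^2 + (735/8)s - 441/2. Dividing through by -147/16 gives the monic gcd s^2 - 10s + 24.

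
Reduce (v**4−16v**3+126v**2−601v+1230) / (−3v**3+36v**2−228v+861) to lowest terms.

(−v**2+11v−30)/(3v−21)

Apply the Euclidean algorithm:
  v**4−16v**3+126v**2−601v+1230 = (−(1/3)v+4/3)(−3v**3+36v**2−228v+861) + (2v**2−10v+82)
  −3v**3+36v**2−228v+861 = (−(3/2)v+21/2)(2v**2−10v+82) + (0)
Last nonzero remainder: 2v**2−10v+82. Dividing through by 2 gives the monic gcd v**2−5v+41.
Cancel v**2−5v+41 from numerator and denominator to get the reduced form.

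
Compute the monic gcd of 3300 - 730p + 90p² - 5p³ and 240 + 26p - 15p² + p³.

-10 + p

Repeated division with remainder:
  -5p³ + 90p² - 730p + 3300 = (-5)(p³ - 15p² + 26p + 240) + (15p² - 600p + 4500)
  p³ - 15p² + 26p + 240 = ((1/15)p + 5/3)(15p² - 600p + 4500) + (726p - 7260)
  15p² - 600p + 4500 = ((5/242)p - 75/121)(726p - 7260) + (0)
Last nonzero remainder: 726p - 7260. Dividing through by 726 gives the monic gcd p - 10.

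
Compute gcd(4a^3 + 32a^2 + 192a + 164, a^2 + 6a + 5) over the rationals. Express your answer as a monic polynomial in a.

a + 1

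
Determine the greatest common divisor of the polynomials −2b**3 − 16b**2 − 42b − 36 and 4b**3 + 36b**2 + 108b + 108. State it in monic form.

By polynomial division,
  −2b**3 − 16b**2 − 42b − 36 = (−1/2)(4b**3 + 36b**2 + 108b + 108) + (2b**2 + 12b + 18)
  4b**3 + 36b**2 + 108b + 108 = (2b + 6)(2b**2 + 12b + 18) + (0)
Last nonzero remainder: 2b**2 + 12b + 18. Dividing through by 2 gives the monic gcd b**2 + 6b + 9.

b**2 + 6b + 9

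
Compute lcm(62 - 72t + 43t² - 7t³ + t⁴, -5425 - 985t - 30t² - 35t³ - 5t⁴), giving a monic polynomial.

2170 - 1776t + 703t² + 199t³ - 6t⁴ + 5t⁵ + t⁶

By polynomial division,
  t⁴ - 7t³ + 43t² - 72t + 62 = (-1/5)(-5t⁴ - 35t³ - 30t² - 985t - 5425) + (-14t³ + 37t² - 269t - 1023)
  -5t⁴ - 35t³ - 30t² - 985t - 5425 = ((5/14)t + 675/196)(-14t³ + 37t² - 269t - 1023) + (-(12025/196)t² + (60125/196)t - 372775/196)
  -14t³ + 37t² - 269t - 1023 = ((2744/12025)t + 6468/12025)(-(12025/196)t² + (60125/196)t - 372775/196) + (0)
Last nonzero remainder: -(12025/196)t² + (60125/196)t - 372775/196. Dividing through by -12025/196 gives the monic gcd t² - 5t + 31.
Then lcm(f, g) = f·g / gcd(f, g); expanding and making the result monic gives the answer.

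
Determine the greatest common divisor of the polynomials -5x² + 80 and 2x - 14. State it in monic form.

Repeated division with remainder:
  -5x² + 80 = (-(5/2)x - 35/2)(2x - 14) + (-165)
  2x - 14 = (-(2/165)x + 14/165)(-165) + (0)
The last nonzero remainder is the constant -165, so the polynomials are coprime and gcd = 1.

1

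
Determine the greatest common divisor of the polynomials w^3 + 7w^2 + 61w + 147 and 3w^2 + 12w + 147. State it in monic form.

Euclidean algorithm in ℚ[w]:
  w^3 + 7w^2 + 61w + 147 = ((1/3)w + 1)(3w^2 + 12w + 147) + (0)
Last nonzero remainder: 3w^2 + 12w + 147. Dividing through by 3 gives the monic gcd w^2 + 4w + 49.

w^2 + 4w + 49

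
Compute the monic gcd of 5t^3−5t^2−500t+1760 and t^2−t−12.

By polynomial division,
  5t^3−5t^2−500t+1760 = (5t)(t^2−t−12) + (−440t+1760)
  t^2−t−12 = (−(1/440)t−3/440)(−440t+1760) + (0)
Last nonzero remainder: −440t+1760. Dividing through by −440 gives the monic gcd t−4.

t−4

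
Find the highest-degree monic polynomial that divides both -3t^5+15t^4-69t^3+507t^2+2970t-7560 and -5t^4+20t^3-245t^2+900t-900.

t^3-2t^2+45t-90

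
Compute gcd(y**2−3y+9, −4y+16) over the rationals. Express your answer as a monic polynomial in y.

1

Euclidean algorithm in ℚ[y]:
  y**2−3y+9 = (−(1/4)y−1/4)(−4y+16) + (13)
  −4y+16 = (−(4/13)y+16/13)(13) + (0)
The last nonzero remainder is the constant 13, so the polynomials are coprime and gcd = 1.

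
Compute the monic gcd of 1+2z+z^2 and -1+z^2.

Repeated division with remainder:
  z^2+2z+1 = (z^2-1) + (2z+2)
  z^2-1 = ((1/2)z-1/2)(2z+2) + (0)
Last nonzero remainder: 2z+2. Dividing through by 2 gives the monic gcd z+1.

1+z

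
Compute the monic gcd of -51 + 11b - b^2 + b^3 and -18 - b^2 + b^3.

-3 + b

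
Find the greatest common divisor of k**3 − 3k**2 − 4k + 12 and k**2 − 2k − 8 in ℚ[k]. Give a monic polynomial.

k + 2

Apply the Euclidean algorithm:
  k**3 − 3k**2 − 4k + 12 = (k − 1)(k**2 − 2k − 8) + (2k + 4)
  k**2 − 2k − 8 = ((1/2)k − 2)(2k + 4) + (0)
Last nonzero remainder: 2k + 4. Dividing through by 2 gives the monic gcd k + 2.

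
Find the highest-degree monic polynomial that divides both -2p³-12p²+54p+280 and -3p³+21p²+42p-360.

p²-p-20

Apply the Euclidean algorithm:
  -2p³-12p²+54p+280 = (2/3)(-3p³+21p²+42p-360) + (-26p²+26p+520)
  -3p³+21p²+42p-360 = ((3/26)p-9/13)(-26p²+26p+520) + (0)
Last nonzero remainder: -26p²+26p+520. Dividing through by -26 gives the monic gcd p²-p-20.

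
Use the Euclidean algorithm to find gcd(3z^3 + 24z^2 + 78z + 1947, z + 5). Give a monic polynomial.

Apply the Euclidean algorithm:
  3z^3 + 24z^2 + 78z + 1947 = (3z^2 + 9z + 33)(z + 5) + (1782)
  z + 5 = ((1/1782)z + 5/1782)(1782) + (0)
The last nonzero remainder is the constant 1782, so the polynomials are coprime and gcd = 1.

1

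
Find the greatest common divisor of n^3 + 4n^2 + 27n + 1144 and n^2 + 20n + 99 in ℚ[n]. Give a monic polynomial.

n + 11

Euclidean algorithm in ℚ[n]:
  n^3 + 4n^2 + 27n + 1144 = (n - 16)(n^2 + 20n + 99) + (248n + 2728)
  n^2 + 20n + 99 = ((1/248)n + 9/248)(248n + 2728) + (0)
Last nonzero remainder: 248n + 2728. Dividing through by 248 gives the monic gcd n + 11.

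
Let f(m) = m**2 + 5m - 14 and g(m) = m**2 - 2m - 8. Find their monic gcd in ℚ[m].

1

Repeated division with remainder:
  m**2 + 5m - 14 = (m**2 - 2m - 8) + (7m - 6)
  m**2 - 2m - 8 = ((1/7)m - 8/49)(7m - 6) + (-440/49)
  7m - 6 = (-(343/440)m + 147/220)(-440/49) + (0)
The last nonzero remainder is the constant -440/49, so the polynomials are coprime and gcd = 1.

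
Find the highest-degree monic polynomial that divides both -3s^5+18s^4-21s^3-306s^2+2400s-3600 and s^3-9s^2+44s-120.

s^3-9s^2+44s-120

By polynomial division,
  -3s^5+18s^4-21s^3-306s^2+2400s-3600 = (-3s^2-9s+30)(s^3-9s^2+44s-120) + (0)
The last nonzero remainder s^3-9s^2+44s-120 is already monic.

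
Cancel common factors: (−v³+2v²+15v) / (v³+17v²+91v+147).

(−v²+5v)/(v²+14v+49)

By polynomial division,
  −v³+2v²+15v = (−1)(v³+17v²+91v+147) + (19v²+106v+147)
  v³+17v²+91v+147 = ((1/19)v+217/361)(19v²+106v+147) + ((7056/361)v+21168/361)
  19v²+106v+147 = ((6859/7056)v+361/144)((7056/361)v+21168/361) + (0)
Last nonzero remainder: (7056/361)v+21168/361. Dividing through by 7056/361 gives the monic gcd v+3.
Cancel v+3 from numerator and denominator to get the reduced form.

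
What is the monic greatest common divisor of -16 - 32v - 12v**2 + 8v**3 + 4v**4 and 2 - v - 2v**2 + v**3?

Repeated division with remainder:
  4v**4 + 8v**3 - 12v**2 - 32v - 16 = (4v + 16)(v**3 - 2v**2 - v + 2) + (24v**2 - 24v - 48)
  v**3 - 2v**2 - v + 2 = ((1/24)v - 1/24)(24v**2 - 24v - 48) + (0)
Last nonzero remainder: 24v**2 - 24v - 48. Dividing through by 24 gives the monic gcd v**2 - v - 2.

-2 - v + v**2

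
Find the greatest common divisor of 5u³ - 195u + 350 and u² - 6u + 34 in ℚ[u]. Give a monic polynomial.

Repeated division with remainder:
  5u³ - 195u + 350 = (5u + 30)(u² - 6u + 34) + (-185u - 670)
  u² - 6u + 34 = (-(1/185)u + 356/6845)(-185u - 670) + (94250/1369)
  -185u - 670 = (-(50653/18850)u - 91723/9425)(94250/1369) + (0)
The last nonzero remainder is the constant 94250/1369, so the polynomials are coprime and gcd = 1.

1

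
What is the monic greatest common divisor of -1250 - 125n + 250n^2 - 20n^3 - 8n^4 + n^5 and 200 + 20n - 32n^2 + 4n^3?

50 + 5n - 8n^2 + n^3

Repeated division with remainder:
  n^5 - 8n^4 - 20n^3 + 250n^2 - 125n - 1250 = ((1/4)n^2 - 25/4)(4n^3 - 32n^2 + 20n + 200) + (0)
Last nonzero remainder: 4n^3 - 32n^2 + 20n + 200. Dividing through by 4 gives the monic gcd n^3 - 8n^2 + 5n + 50.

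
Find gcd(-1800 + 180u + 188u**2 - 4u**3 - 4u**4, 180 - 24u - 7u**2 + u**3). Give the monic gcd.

-30 - u + u**2

Repeated division with remainder:
  -4u**4 - 4u**3 + 188u**2 + 180u - 1800 = (-4u - 32)(u**3 - 7u**2 - 24u + 180) + (-132u**2 + 132u + 3960)
  u**3 - 7u**2 - 24u + 180 = (-(1/132)u + 1/22)(-132u**2 + 132u + 3960) + (0)
Last nonzero remainder: -132u**2 + 132u + 3960. Dividing through by -132 gives the monic gcd u**2 - u - 30.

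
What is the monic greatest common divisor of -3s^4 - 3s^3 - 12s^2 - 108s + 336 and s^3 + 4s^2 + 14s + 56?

s + 4

By polynomial division,
  -3s^4 - 3s^3 - 12s^2 - 108s + 336 = (-3s + 9)(s^3 + 4s^2 + 14s + 56) + (-6s^2 - 66s - 168)
  s^3 + 4s^2 + 14s + 56 = (-(1/6)s + 7/6)(-6s^2 - 66s - 168) + (63s + 252)
  -6s^2 - 66s - 168 = (-(2/21)s - 2/3)(63s + 252) + (0)
Last nonzero remainder: 63s + 252. Dividing through by 63 gives the monic gcd s + 4.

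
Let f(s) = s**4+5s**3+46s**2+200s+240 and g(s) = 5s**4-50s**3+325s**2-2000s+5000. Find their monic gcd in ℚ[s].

By polynomial division,
  s**4+5s**3+46s**2+200s+240 = (1/5)(5s**4-50s**3+325s**2-2000s+5000) + (15s**3-19s**2+600s-760)
  5s**4-50s**3+325s**2-2000s+5000 = ((1/3)s-131/45)(15s**3-19s**2+600s-760) + ((3136/45)s**2+25088/9)
  15s**3-19s**2+600s-760 = ((675/3136)s-855/3136)((3136/45)s**2+25088/9) + (0)
Last nonzero remainder: (3136/45)s**2+25088/9. Dividing through by 3136/45 gives the monic gcd s**2+40.

s**2+40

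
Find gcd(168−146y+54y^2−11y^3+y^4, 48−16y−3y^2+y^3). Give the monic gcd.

Apply the Euclidean algorithm:
  y^4−11y^3+54y^2−146y+168 = (y−8)(y^3−3y^2−16y+48) + (46y^2−322y+552)
  y^3−3y^2−16y+48 = ((1/46)y+2/23)(46y^2−322y+552) + (0)
Last nonzero remainder: 46y^2−322y+552. Dividing through by 46 gives the monic gcd y^2−7y+12.

12−7y+y^2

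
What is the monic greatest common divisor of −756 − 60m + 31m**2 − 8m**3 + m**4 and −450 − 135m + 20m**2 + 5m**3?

Apply the Euclidean algorithm:
  m**4 − 8m**3 + 31m**2 − 60m − 756 = ((1/5)m − 12/5)(5m**3 + 20m**2 − 135m − 450) + (106m**2 − 294m − 1836)
  5m**3 + 20m**2 − 135m − 450 = ((5/106)m + 1795/5618)(106m**2 − 294m − 1836) + ((127920/2809)m + 383760/2809)
  106m**2 − 294m − 1836 = ((148877/63960)m − 143259/10660)((127920/2809)m + 383760/2809) + (0)
Last nonzero remainder: (127920/2809)m + 383760/2809. Dividing through by 127920/2809 gives the monic gcd m + 3.

3 + m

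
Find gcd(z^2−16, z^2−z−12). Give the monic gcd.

z−4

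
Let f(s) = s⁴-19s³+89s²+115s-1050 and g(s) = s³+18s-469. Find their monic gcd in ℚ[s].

s-7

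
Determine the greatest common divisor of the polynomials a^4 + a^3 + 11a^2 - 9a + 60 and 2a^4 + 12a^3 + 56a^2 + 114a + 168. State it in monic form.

a^2 + 3a + 12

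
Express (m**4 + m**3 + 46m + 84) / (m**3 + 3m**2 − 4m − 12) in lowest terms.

(m**2 − 4m + 14)/(m − 2)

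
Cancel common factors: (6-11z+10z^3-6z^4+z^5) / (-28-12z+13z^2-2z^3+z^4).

By polynomial division,
  z^5-6z^4+10z^3-11z+6 = (z-4)(z^4-2z^3+13z^2-12z-28) + (-11z^3+64z^2-31z-106)
  z^4-2z^3+13z^2-12z-28 = (-(1/11)z-42/121)(-11z^3+64z^2-31z-106) + ((3920/121)z^2-(3920/121)z-7840/121)
  -11z^3+64z^2-31z-106 = (-(1331/3920)z+6413/3920)((3920/121)z^2-(3920/121)z-7840/121) + (0)
Last nonzero remainder: (3920/121)z^2-(3920/121)z-7840/121. Dividing through by 3920/121 gives the monic gcd z^2-z-2.
Cancel z^2-z-2 from numerator and denominator to get the reduced form.

(-3+7z-5z^2+z^3)/(14-z+z^2)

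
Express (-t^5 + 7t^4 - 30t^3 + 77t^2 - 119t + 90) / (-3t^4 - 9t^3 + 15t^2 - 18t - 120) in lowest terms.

Euclidean algorithm in ℚ[t]:
  -t^5 + 7t^4 - 30t^3 + 77t^2 - 119t + 90 = ((1/3)t - 10/3)(-3t^4 - 9t^3 + 15t^2 - 18t - 120) + (-65t^3 + 133t^2 - 139t - 310)
  -3t^4 - 9t^3 + 15t^2 - 18t - 120 = ((3/65)t + 984/4225)(-65t^3 + 133t^2 - 139t - 310) + (-(40392/4225)t^2 + (121176/4225)t - 40392/845)
  -65t^3 + 133t^2 - 139t - 310 = ((274625/40392)t + 130975/20196)(-(40392/4225)t^2 + (121176/4225)t - 40392/845) + (0)
Last nonzero remainder: -(40392/4225)t^2 + (121176/4225)t - 40392/845. Dividing through by -40392/4225 gives the monic gcd t^2 - 3t + 5.
Cancel t^2 - 3t + 5 from numerator and denominator to get the reduced form.

(t^3 - 4t^2 + 13t - 18)/(3t^2 + 18t + 24)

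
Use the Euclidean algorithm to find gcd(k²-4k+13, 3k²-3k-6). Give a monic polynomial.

1

Euclidean algorithm in ℚ[k]:
  k²-4k+13 = (1/3)(3k²-3k-6) + (-3k+15)
  3k²-3k-6 = (-k-4)(-3k+15) + (54)
  -3k+15 = (-(1/18)k+5/18)(54) + (0)
The last nonzero remainder is the constant 54, so the polynomials are coprime and gcd = 1.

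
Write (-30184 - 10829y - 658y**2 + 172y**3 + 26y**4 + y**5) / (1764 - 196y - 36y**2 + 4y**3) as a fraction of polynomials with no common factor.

(616 + 221y + 26y**2 + y**3)/(-36 + 4y)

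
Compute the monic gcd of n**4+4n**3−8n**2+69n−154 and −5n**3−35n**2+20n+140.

n**2+5n−14

By polynomial division,
  n**4+4n**3−8n**2+69n−154 = (−(1/5)n+3/5)(−5n**3−35n**2+20n+140) + (17n**2+85n−238)
  −5n**3−35n**2+20n+140 = (−(5/17)n−10/17)(17n**2+85n−238) + (0)
Last nonzero remainder: 17n**2+85n−238. Dividing through by 17 gives the monic gcd n**2+5n−14.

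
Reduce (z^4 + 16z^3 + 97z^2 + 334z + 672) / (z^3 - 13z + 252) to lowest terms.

(z^3 + 9z^2 + 34z + 96)/(z^2 - 7z + 36)

Euclidean algorithm in ℚ[z]:
  z^4 + 16z^3 + 97z^2 + 334z + 672 = (z + 16)(z^3 - 13z + 252) + (110z^2 + 290z - 3360)
  z^3 - 13z + 252 = ((1/110)z - 29/1210)(110z^2 + 290z - 3360) + ((2964/121)z + 20748/121)
  110z^2 + 290z - 3360 = ((6655/1482)z - 4840/247)((2964/121)z + 20748/121) + (0)
Last nonzero remainder: (2964/121)z + 20748/121. Dividing through by 2964/121 gives the monic gcd z + 7.
Cancel z + 7 from numerator and denominator to get the reduced form.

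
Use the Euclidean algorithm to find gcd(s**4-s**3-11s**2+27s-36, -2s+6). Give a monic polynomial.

Apply the Euclidean algorithm:
  s**4-s**3-11s**2+27s-36 = (-(1/2)s**3-s**2+(5/2)s-6)(-2s+6) + (0)
Last nonzero remainder: -2s+6. Dividing through by -2 gives the monic gcd s-3.

s-3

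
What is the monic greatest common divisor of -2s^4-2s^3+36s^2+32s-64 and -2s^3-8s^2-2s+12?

s^2+s-2

Apply the Euclidean algorithm:
  -2s^4-2s^3+36s^2+32s-64 = (s-3)(-2s^3-8s^2-2s+12) + (14s^2+14s-28)
  -2s^3-8s^2-2s+12 = (-(1/7)s-3/7)(14s^2+14s-28) + (0)
Last nonzero remainder: 14s^2+14s-28. Dividing through by 14 gives the monic gcd s^2+s-2.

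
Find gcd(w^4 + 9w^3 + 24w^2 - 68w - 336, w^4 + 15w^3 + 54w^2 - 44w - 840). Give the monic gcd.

Apply the Euclidean algorithm:
  w^4 + 9w^3 + 24w^2 - 68w - 336 = (w^4 + 15w^3 + 54w^2 - 44w - 840) + (-6w^3 - 30w^2 - 24w + 504)
  w^4 + 15w^3 + 54w^2 - 44w - 840 = (-(1/6)w - 5/3)(-6w^3 - 30w^2 - 24w + 504) + (0)
Last nonzero remainder: -6w^3 - 30w^2 - 24w + 504. Dividing through by -6 gives the monic gcd w^3 + 5w^2 + 4w - 84.

w^3 + 5w^2 + 4w - 84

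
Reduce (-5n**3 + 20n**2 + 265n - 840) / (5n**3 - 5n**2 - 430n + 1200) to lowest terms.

Euclidean algorithm in ℚ[n]:
  -5n**3 + 20n**2 + 265n - 840 = (-1)(5n**3 - 5n**2 - 430n + 1200) + (15n**2 - 165n + 360)
  5n**3 - 5n**2 - 430n + 1200 = ((1/3)n + 10/3)(15n**2 - 165n + 360) + (0)
Last nonzero remainder: 15n**2 - 165n + 360. Dividing through by 15 gives the monic gcd n**2 - 11n + 24.
Cancel n**2 - 11n + 24 from numerator and denominator to get the reduced form.

(-n - 7)/(n + 10)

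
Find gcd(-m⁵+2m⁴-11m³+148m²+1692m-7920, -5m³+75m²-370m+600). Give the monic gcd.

m²-10m+24

By polynomial division,
  -m⁵+2m⁴-11m³+148m²+1692m-7920 = ((1/5)m²+(13/5)m+132/5)(-5m³+75m²-370m+600) + (-990m²+9900m-23760)
  -5m³+75m²-370m+600 = ((1/198)m-5/198)(-990m²+9900m-23760) + (0)
Last nonzero remainder: -990m²+9900m-23760. Dividing through by -990 gives the monic gcd m²-10m+24.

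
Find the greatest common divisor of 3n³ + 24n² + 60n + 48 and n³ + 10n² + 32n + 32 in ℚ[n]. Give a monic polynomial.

Repeated division with remainder:
  3n³ + 24n² + 60n + 48 = (3)(n³ + 10n² + 32n + 32) + (−6n² − 36n − 48)
  n³ + 10n² + 32n + 32 = (−(1/6)n − 2/3)(−6n² − 36n − 48) + (0)
Last nonzero remainder: −6n² − 36n − 48. Dividing through by −6 gives the monic gcd n² + 6n + 8.

n² + 6n + 8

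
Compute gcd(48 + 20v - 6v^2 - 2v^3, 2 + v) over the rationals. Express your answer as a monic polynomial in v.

By polynomial division,
  -2v^3 - 6v^2 + 20v + 48 = (-2v^2 - 2v + 24)(v + 2) + (0)
The last nonzero remainder v + 2 is already monic.

2 + v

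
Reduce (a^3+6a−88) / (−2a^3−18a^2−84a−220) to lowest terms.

(−a+4)/(2a+10)

Repeated division with remainder:
  a^3+6a−88 = (−1/2)(−2a^3−18a^2−84a−220) + (−9a^2−36a−198)
  −2a^3−18a^2−84a−220 = ((2/9)a+10/9)(−9a^2−36a−198) + (0)
Last nonzero remainder: −9a^2−36a−198. Dividing through by −9 gives the monic gcd a^2+4a+22.
Cancel a^2+4a+22 from numerator and denominator to get the reduced form.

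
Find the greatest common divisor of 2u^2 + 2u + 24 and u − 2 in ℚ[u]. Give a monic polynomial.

Apply the Euclidean algorithm:
  2u^2 + 2u + 24 = (2u + 6)(u − 2) + (36)
  u − 2 = ((1/36)u − 1/18)(36) + (0)
The last nonzero remainder is the constant 36, so the polynomials are coprime and gcd = 1.

1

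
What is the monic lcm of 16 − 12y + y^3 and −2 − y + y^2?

By polynomial division,
  y^3 − 12y + 16 = (y + 1)(y^2 − y − 2) + (−9y + 18)
  y^2 − y − 2 = (−(1/9)y − 1/9)(−9y + 18) + (0)
Last nonzero remainder: −9y + 18. Dividing through by −9 gives the monic gcd y − 2.
Then lcm(f, g) = f·g / gcd(f, g); expanding and making the result monic gives the answer.

16 + 4y − 12y^2 + y^3 + y^4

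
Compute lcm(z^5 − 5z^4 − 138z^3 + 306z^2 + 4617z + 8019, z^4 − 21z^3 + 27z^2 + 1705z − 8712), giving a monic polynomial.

z^7 − 24z^6 + 45z^5 + 2488z^4 − 13341z^3 − 52776z^2 + 253935z + 705672

Repeated division with remainder:
  z^5 − 5z^4 − 138z^3 + 306z^2 + 4617z + 8019 = (z + 16)(z^4 − 21z^3 + 27z^2 + 1705z − 8712) + (171z^3 − 1831z^2 − 13951z + 147411)
  z^4 − 21z^3 + 27z^2 + 1705z − 8712 = ((1/171)z − 1760/29241)(171z^3 − 1831z^2 − 13951z + 147411) + (−(47432/29241)z^2 + (94864/29241)z + 521752/3249)
  171z^3 − 1831z^2 − 13951z + 147411 = (−(5000211/47432)z + 43539849/47432)(−(47432/29241)z^2 + (94864/29241)z + 521752/3249) + (0)
Last nonzero remainder: −(47432/29241)z^2 + (94864/29241)z + 521752/3249. Dividing through by −47432/29241 gives the monic gcd z^2 − 2z − 99.
Then lcm(f, g) = f·g / gcd(f, g); expanding and making the result monic gives the answer.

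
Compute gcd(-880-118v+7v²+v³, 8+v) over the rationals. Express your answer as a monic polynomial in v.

8+v

Euclidean algorithm in ℚ[v]:
  v³+7v²-118v-880 = (v²-v-110)(v+8) + (0)
The last nonzero remainder v+8 is already monic.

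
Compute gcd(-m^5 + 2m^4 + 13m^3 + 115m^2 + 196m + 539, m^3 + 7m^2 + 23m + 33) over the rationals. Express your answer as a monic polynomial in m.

m^2 + 4m + 11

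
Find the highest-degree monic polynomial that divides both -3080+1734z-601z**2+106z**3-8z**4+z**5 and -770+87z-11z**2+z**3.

77-z+z**2

By polynomial division,
  z**5-8z**4+106z**3-601z**2+1734z-3080 = (z**2+3z+52)(z**3-11z**2+87z-770) + (480z**2-480z+36960)
  z**3-11z**2+87z-770 = ((1/480)z-1/48)(480z**2-480z+36960) + (0)
Last nonzero remainder: 480z**2-480z+36960. Dividing through by 480 gives the monic gcd z**2-z+77.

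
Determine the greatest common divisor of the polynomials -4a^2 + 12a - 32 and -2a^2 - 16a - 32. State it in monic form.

1

Euclidean algorithm in ℚ[a]:
  -4a^2 + 12a - 32 = (2)(-2a^2 - 16a - 32) + (44a + 32)
  -2a^2 - 16a - 32 = (-(1/22)a - 40/121)(44a + 32) + (-2592/121)
  44a + 32 = (-(1331/648)a - 121/81)(-2592/121) + (0)
The last nonzero remainder is the constant -2592/121, so the polynomials are coprime and gcd = 1.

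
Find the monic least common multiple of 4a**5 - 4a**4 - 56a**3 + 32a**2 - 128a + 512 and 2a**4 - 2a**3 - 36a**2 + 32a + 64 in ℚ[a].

a**6 - 15a**4 - 6a**3 - 24a**2 + 96a + 128

By polynomial division,
  4a**5 - 4a**4 - 56a**3 + 32a**2 - 128a + 512 = (2a)(2a**4 - 2a**3 - 36a**2 + 32a + 64) + (16a**3 - 32a**2 - 256a + 512)
  2a**4 - 2a**3 - 36a**2 + 32a + 64 = ((1/8)a + 1/8)(16a**3 - 32a**2 - 256a + 512) + (0)
Last nonzero remainder: 16a**3 - 32a**2 - 256a + 512. Dividing through by 16 gives the monic gcd a**3 - 2a**2 - 16a + 32.
Then lcm(f, g) = f·g / gcd(f, g); expanding and making the result monic gives the answer.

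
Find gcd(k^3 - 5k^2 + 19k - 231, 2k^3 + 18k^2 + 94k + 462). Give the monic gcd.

By polynomial division,
  k^3 - 5k^2 + 19k - 231 = (1/2)(2k^3 + 18k^2 + 94k + 462) + (-14k^2 - 28k - 462)
  2k^3 + 18k^2 + 94k + 462 = (-(1/7)k - 1)(-14k^2 - 28k - 462) + (0)
Last nonzero remainder: -14k^2 - 28k - 462. Dividing through by -14 gives the monic gcd k^2 + 2k + 33.

k^2 + 2k + 33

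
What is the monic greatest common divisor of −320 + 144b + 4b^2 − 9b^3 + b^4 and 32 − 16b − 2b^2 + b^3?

Apply the Euclidean algorithm:
  b^4 − 9b^3 + 4b^2 + 144b − 320 = (b − 7)(b^3 − 2b^2 − 16b + 32) + (6b^2 − 96)
  b^3 − 2b^2 − 16b + 32 = ((1/6)b − 1/3)(6b^2 − 96) + (0)
Last nonzero remainder: 6b^2 − 96. Dividing through by 6 gives the monic gcd b^2 − 16.

−16 + b^2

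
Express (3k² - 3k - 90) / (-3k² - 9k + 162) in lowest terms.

(-k - 5)/(k + 9)

Repeated division with remainder:
  3k² - 3k - 90 = (-1)(-3k² - 9k + 162) + (-12k + 72)
  -3k² - 9k + 162 = ((1/4)k + 9/4)(-12k + 72) + (0)
Last nonzero remainder: -12k + 72. Dividing through by -12 gives the monic gcd k - 6.
Cancel k - 6 from numerator and denominator to get the reduced form.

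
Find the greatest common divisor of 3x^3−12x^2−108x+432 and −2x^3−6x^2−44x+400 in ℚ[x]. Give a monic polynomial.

Repeated division with remainder:
  3x^3−12x^2−108x+432 = (−3/2)(−2x^3−6x^2−44x+400) + (−21x^2−174x+1032)
  −2x^3−6x^2−44x+400 = ((2/21)x−74/147)(−21x^2−174x+1032) + (−(11264/49)x+45056/49)
  −21x^2−174x+1032 = ((1029/11264)x+6321/5632)(−(11264/49)x+45056/49) + (0)
Last nonzero remainder: −(11264/49)x+45056/49. Dividing through by −11264/49 gives the monic gcd x−4.

x−4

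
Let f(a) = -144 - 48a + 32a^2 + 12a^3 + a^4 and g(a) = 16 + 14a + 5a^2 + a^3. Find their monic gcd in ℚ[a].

2 + a

Apply the Euclidean algorithm:
  a^4 + 12a^3 + 32a^2 - 48a - 144 = (a + 7)(a^3 + 5a^2 + 14a + 16) + (-17a^2 - 162a - 256)
  a^3 + 5a^2 + 14a + 16 = (-(1/17)a + 77/289)(-17a^2 - 162a - 256) + ((12168/289)a + 24336/289)
  -17a^2 - 162a - 256 = (-(4913/12168)a - 4624/1521)((12168/289)a + 24336/289) + (0)
Last nonzero remainder: (12168/289)a + 24336/289. Dividing through by 12168/289 gives the monic gcd a + 2.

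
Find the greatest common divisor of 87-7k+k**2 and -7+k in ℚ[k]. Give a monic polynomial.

Euclidean algorithm in ℚ[k]:
  k**2-7k+87 = (k)(k-7) + (87)
  k-7 = ((1/87)k-7/87)(87) + (0)
The last nonzero remainder is the constant 87, so the polynomials are coprime and gcd = 1.

1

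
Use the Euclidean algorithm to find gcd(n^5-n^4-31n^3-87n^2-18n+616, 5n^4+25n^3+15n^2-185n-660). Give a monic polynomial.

By polynomial division,
  n^5-n^4-31n^3-87n^2-18n+616 = ((1/5)n-6/5)(5n^4+25n^3+15n^2-185n-660) + (-4n^3-32n^2-108n-176)
  5n^4+25n^3+15n^2-185n-660 = (-(5/4)n+15/4)(-4n^3-32n^2-108n-176) + (0)
Last nonzero remainder: -4n^3-32n^2-108n-176. Dividing through by -4 gives the monic gcd n^3+8n^2+27n+44.

n^3+8n^2+27n+44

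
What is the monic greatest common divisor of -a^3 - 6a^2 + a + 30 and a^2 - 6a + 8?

a - 2

Apply the Euclidean algorithm:
  -a^3 - 6a^2 + a + 30 = (-a - 12)(a^2 - 6a + 8) + (-63a + 126)
  a^2 - 6a + 8 = (-(1/63)a + 4/63)(-63a + 126) + (0)
Last nonzero remainder: -63a + 126. Dividing through by -63 gives the monic gcd a - 2.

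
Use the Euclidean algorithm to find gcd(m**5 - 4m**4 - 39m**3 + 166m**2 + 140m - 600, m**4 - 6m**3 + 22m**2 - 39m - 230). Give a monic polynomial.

m**2 - 3m - 10

Euclidean algorithm in ℚ[m]:
  m**5 - 4m**4 - 39m**3 + 166m**2 + 140m - 600 = (m + 2)(m**4 - 6m**3 + 22m**2 - 39m - 230) + (-49m**3 + 161m**2 + 448m - 140)
  m**4 - 6m**3 + 22m**2 - 39m - 230 = (-(1/49)m + 19/343)(-49m**3 + 161m**2 + 448m - 140) + ((1089/49)m**2 - (3267/49)m - 10890/49)
  -49m**3 + 161m**2 + 448m - 140 = (-(2401/1089)m + 686/1089)((1089/49)m**2 - (3267/49)m - 10890/49) + (0)
Last nonzero remainder: (1089/49)m**2 - (3267/49)m - 10890/49. Dividing through by 1089/49 gives the monic gcd m**2 - 3m - 10.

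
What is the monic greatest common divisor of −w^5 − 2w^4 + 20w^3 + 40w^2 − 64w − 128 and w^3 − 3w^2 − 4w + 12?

By polynomial division,
  −w^5 − 2w^4 + 20w^3 + 40w^2 − 64w − 128 = (−w^2 − 5w + 1)(w^3 − 3w^2 − 4w + 12) + (35w^2 − 140)
  w^3 − 3w^2 − 4w + 12 = ((1/35)w − 3/35)(35w^2 − 140) + (0)
Last nonzero remainder: 35w^2 − 140. Dividing through by 35 gives the monic gcd w^2 − 4.

w^2 − 4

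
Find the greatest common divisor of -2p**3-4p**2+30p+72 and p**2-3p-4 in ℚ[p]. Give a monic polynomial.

p-4

Apply the Euclidean algorithm:
  -2p**3-4p**2+30p+72 = (-2p-10)(p**2-3p-4) + (-8p+32)
  p**2-3p-4 = (-(1/8)p-1/8)(-8p+32) + (0)
Last nonzero remainder: -8p+32. Dividing through by -8 gives the monic gcd p-4.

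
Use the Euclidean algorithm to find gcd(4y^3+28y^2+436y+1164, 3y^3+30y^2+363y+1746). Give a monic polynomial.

y^2+4y+97

Repeated division with remainder:
  4y^3+28y^2+436y+1164 = (4/3)(3y^3+30y^2+363y+1746) + (-12y^2-48y-1164)
  3y^3+30y^2+363y+1746 = (-(1/4)y-3/2)(-12y^2-48y-1164) + (0)
Last nonzero remainder: -12y^2-48y-1164. Dividing through by -12 gives the monic gcd y^2+4y+97.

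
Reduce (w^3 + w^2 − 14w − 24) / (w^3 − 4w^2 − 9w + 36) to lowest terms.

(w + 2)/(w − 3)

By polynomial division,
  w^3 + w^2 − 14w − 24 = (w^3 − 4w^2 − 9w + 36) + (5w^2 − 5w − 60)
  w^3 − 4w^2 − 9w + 36 = ((1/5)w − 3/5)(5w^2 − 5w − 60) + (0)
Last nonzero remainder: 5w^2 − 5w − 60. Dividing through by 5 gives the monic gcd w^2 − w − 12.
Cancel w^2 − w − 12 from numerator and denominator to get the reduced form.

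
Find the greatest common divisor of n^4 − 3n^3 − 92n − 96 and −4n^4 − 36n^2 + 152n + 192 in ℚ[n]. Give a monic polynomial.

n^3 + 3n^2 + 18n + 16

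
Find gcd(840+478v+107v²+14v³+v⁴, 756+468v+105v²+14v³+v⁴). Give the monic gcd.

Repeated division with remainder:
  v⁴+14v³+107v²+478v+840 = (v⁴+14v³+105v²+468v+756) + (2v²+10v+84)
  v⁴+14v³+105v²+468v+756 = ((1/2)v²+(9/2)v+9)(2v²+10v+84) + (0)
Last nonzero remainder: 2v²+10v+84. Dividing through by 2 gives the monic gcd v²+5v+42.

42+5v+v²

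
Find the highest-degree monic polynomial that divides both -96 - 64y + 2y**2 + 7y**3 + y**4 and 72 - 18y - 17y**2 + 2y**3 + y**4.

-12 + y + y**2

By polynomial division,
  y**4 + 7y**3 + 2y**2 - 64y - 96 = (y**4 + 2y**3 - 17y**2 - 18y + 72) + (5y**3 + 19y**2 - 46y - 168)
  y**4 + 2y**3 - 17y**2 - 18y + 72 = ((1/5)y - 9/25)(5y**3 + 19y**2 - 46y - 168) + (-(24/25)y**2 - (24/25)y + 288/25)
  5y**3 + 19y**2 - 46y - 168 = (-(125/24)y - 175/12)(-(24/25)y**2 - (24/25)y + 288/25) + (0)
Last nonzero remainder: -(24/25)y**2 - (24/25)y + 288/25. Dividing through by -24/25 gives the monic gcd y**2 + y - 12.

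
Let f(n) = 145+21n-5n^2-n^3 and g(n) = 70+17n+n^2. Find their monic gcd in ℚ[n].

1

By polynomial division,
  -n^3-5n^2+21n+145 = (-n+12)(n^2+17n+70) + (-113n-695)
  n^2+17n+70 = (-(1/113)n-1226/12769)(-113n-695) + (41760/12769)
  -113n-695 = (-(1442897/41760)n-1774891/8352)(41760/12769) + (0)
The last nonzero remainder is the constant 41760/12769, so the polynomials are coprime and gcd = 1.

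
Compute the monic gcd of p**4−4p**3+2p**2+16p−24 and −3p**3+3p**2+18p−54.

p**2−4p+6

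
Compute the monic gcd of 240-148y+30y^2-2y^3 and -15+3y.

Euclidean algorithm in ℚ[y]:
  -2y^3+30y^2-148y+240 = (-(2/3)y^2+(20/3)y-16)(3y-15) + (0)
Last nonzero remainder: 3y-15. Dividing through by 3 gives the monic gcd y-5.

-5+y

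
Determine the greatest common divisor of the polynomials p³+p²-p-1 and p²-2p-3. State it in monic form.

p+1

Repeated division with remainder:
  p³+p²-p-1 = (p+3)(p²-2p-3) + (8p+8)
  p²-2p-3 = ((1/8)p-3/8)(8p+8) + (0)
Last nonzero remainder: 8p+8. Dividing through by 8 gives the monic gcd p+1.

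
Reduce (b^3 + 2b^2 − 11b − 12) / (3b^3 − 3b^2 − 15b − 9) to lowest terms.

Repeated division with remainder:
  b^3 + 2b^2 − 11b − 12 = (1/3)(3b^3 − 3b^2 − 15b − 9) + (3b^2 − 6b − 9)
  3b^3 − 3b^2 − 15b − 9 = (b + 1)(3b^2 − 6b − 9) + (0)
Last nonzero remainder: 3b^2 − 6b − 9. Dividing through by 3 gives the monic gcd b^2 − 2b − 3.
Cancel b^2 − 2b − 3 from numerator and denominator to get the reduced form.

(b + 4)/(3b + 3)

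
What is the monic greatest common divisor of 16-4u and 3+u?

1

By polynomial division,
  -4u+16 = (-4)(u+3) + (28)
  u+3 = ((1/28)u+3/28)(28) + (0)
The last nonzero remainder is the constant 28, so the polynomials are coprime and gcd = 1.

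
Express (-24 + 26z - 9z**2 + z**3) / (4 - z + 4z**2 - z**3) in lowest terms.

Apply the Euclidean algorithm:
  z**3 - 9z**2 + 26z - 24 = (-1)(-z**3 + 4z**2 - z + 4) + (-5z**2 + 25z - 20)
  -z**3 + 4z**2 - z + 4 = ((1/5)z + 1/5)(-5z**2 + 25z - 20) + (-2z + 8)
  -5z**2 + 25z - 20 = ((5/2)z - 5/2)(-2z + 8) + (0)
Last nonzero remainder: -2z + 8. Dividing through by -2 gives the monic gcd z - 4.
Cancel z - 4 from numerator and denominator to get the reduced form.

(-6 + 5z - z**2)/(1 + z**2)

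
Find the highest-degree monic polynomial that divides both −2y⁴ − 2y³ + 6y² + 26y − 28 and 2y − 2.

y − 1

Repeated division with remainder:
  −2y⁴ − 2y³ + 6y² + 26y − 28 = (−y³ − 2y² + y + 14)(2y − 2) + (0)
Last nonzero remainder: 2y − 2. Dividing through by 2 gives the monic gcd y − 1.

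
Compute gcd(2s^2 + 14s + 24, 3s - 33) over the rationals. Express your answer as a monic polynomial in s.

1

Apply the Euclidean algorithm:
  2s^2 + 14s + 24 = ((2/3)s + 12)(3s - 33) + (420)
  3s - 33 = ((1/140)s - 11/140)(420) + (0)
The last nonzero remainder is the constant 420, so the polynomials are coprime and gcd = 1.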